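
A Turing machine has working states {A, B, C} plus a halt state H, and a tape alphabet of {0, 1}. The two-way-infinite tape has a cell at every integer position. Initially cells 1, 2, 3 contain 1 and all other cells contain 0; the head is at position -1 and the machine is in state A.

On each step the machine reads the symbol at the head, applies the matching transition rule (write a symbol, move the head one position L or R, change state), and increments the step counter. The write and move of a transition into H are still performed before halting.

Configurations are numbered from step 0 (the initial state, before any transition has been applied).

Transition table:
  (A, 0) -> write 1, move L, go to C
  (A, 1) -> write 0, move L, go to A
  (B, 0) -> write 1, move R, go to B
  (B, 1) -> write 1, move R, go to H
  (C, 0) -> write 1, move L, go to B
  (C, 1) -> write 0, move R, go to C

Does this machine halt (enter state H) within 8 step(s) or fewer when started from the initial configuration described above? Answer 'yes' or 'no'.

Step 1: in state A at pos -1, read 0 -> (A,0)->write 1,move L,goto C. Now: state=C, head=-2, tape[-3..4]=00101110 (head:  ^)
Step 2: in state C at pos -2, read 0 -> (C,0)->write 1,move L,goto B. Now: state=B, head=-3, tape[-4..4]=001101110 (head:  ^)
Step 3: in state B at pos -3, read 0 -> (B,0)->write 1,move R,goto B. Now: state=B, head=-2, tape[-4..4]=011101110 (head:   ^)
Step 4: in state B at pos -2, read 1 -> (B,1)->write 1,move R,goto H. Now: state=H, head=-1, tape[-4..4]=011101110 (head:    ^)
State H reached at step 4; 4 <= 8 -> yes

Answer: yes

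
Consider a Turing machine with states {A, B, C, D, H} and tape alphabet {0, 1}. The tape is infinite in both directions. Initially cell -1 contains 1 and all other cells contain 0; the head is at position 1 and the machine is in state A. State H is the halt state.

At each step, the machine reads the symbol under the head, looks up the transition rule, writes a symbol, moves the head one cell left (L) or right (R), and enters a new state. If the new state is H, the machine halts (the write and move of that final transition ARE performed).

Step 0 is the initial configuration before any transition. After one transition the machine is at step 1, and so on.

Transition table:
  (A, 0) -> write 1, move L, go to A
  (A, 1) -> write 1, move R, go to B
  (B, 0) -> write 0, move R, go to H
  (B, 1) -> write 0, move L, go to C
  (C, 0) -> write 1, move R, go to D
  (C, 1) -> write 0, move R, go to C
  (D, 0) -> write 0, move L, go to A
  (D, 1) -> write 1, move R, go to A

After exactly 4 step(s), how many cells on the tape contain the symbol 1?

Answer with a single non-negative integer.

Step 1: in state A at pos 1, read 0 -> (A,0)->write 1,move L,goto A. Now: state=A, head=0, tape[-2..2]=01010 (head:   ^)
Step 2: in state A at pos 0, read 0 -> (A,0)->write 1,move L,goto A. Now: state=A, head=-1, tape[-2..2]=01110 (head:  ^)
Step 3: in state A at pos -1, read 1 -> (A,1)->write 1,move R,goto B. Now: state=B, head=0, tape[-2..2]=01110 (head:   ^)
Step 4: in state B at pos 0, read 1 -> (B,1)->write 0,move L,goto C. Now: state=C, head=-1, tape[-2..2]=01010 (head:  ^)
Cells containing 1 after step 4: {-1, 1} -> 2 cell(s)

Answer: 2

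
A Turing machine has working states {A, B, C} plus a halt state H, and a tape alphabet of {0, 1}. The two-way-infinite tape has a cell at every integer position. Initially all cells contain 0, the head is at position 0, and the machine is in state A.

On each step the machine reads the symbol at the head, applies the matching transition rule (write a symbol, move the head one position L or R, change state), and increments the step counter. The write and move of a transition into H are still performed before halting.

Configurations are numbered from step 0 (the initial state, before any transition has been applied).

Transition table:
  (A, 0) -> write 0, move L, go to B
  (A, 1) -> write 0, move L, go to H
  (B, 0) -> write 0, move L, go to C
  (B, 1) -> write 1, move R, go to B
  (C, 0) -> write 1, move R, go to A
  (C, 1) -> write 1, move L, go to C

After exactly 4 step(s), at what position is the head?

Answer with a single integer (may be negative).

Answer: -2

Derivation:
Step 1: in state A at pos 0, read 0 -> (A,0)->write 0,move L,goto B. Now: state=B, head=-1, tape[-2..1]=0000 (head:  ^)
Step 2: in state B at pos -1, read 0 -> (B,0)->write 0,move L,goto C. Now: state=C, head=-2, tape[-3..1]=00000 (head:  ^)
Step 3: in state C at pos -2, read 0 -> (C,0)->write 1,move R,goto A. Now: state=A, head=-1, tape[-3..1]=01000 (head:   ^)
Step 4: in state A at pos -1, read 0 -> (A,0)->write 0,move L,goto B. Now: state=B, head=-2, tape[-3..1]=01000 (head:  ^)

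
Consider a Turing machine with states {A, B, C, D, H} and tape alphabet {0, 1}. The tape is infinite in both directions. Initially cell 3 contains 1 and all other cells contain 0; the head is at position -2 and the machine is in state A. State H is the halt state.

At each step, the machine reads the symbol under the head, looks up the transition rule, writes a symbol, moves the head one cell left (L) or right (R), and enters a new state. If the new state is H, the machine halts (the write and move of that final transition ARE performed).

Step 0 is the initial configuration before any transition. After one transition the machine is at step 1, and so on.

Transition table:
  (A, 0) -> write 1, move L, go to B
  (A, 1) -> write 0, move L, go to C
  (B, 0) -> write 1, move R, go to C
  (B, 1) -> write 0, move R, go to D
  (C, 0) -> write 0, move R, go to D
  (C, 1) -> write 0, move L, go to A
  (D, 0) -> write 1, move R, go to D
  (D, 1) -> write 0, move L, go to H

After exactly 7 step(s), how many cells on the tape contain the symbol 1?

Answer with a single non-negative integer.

Step 1: in state A at pos -2, read 0 -> (A,0)->write 1,move L,goto B. Now: state=B, head=-3, tape[-4..4]=001000010 (head:  ^)
Step 2: in state B at pos -3, read 0 -> (B,0)->write 1,move R,goto C. Now: state=C, head=-2, tape[-4..4]=011000010 (head:   ^)
Step 3: in state C at pos -2, read 1 -> (C,1)->write 0,move L,goto A. Now: state=A, head=-3, tape[-4..4]=010000010 (head:  ^)
Step 4: in state A at pos -3, read 1 -> (A,1)->write 0,move L,goto C. Now: state=C, head=-4, tape[-5..4]=0000000010 (head:  ^)
Step 5: in state C at pos -4, read 0 -> (C,0)->write 0,move R,goto D. Now: state=D, head=-3, tape[-5..4]=0000000010 (head:   ^)
Step 6: in state D at pos -3, read 0 -> (D,0)->write 1,move R,goto D. Now: state=D, head=-2, tape[-5..4]=0010000010 (head:    ^)
Step 7: in state D at pos -2, read 0 -> (D,0)->write 1,move R,goto D. Now: state=D, head=-1, tape[-5..4]=0011000010 (head:     ^)
Cells containing 1 after step 7: {-3, -2, 3} -> 3 cell(s)

Answer: 3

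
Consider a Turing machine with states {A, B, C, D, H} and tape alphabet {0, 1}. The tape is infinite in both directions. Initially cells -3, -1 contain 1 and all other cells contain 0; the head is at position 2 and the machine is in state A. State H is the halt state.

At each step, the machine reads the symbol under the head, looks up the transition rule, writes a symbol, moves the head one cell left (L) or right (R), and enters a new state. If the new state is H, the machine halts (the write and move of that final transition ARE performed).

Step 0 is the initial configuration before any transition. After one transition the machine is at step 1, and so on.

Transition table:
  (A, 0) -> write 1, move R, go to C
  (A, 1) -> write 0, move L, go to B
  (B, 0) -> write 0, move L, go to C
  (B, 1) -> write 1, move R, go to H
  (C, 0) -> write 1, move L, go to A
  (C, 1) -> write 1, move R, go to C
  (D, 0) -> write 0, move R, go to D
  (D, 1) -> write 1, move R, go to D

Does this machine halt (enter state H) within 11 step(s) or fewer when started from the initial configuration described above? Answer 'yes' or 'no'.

Step 1: in state A at pos 2, read 0 -> (A,0)->write 1,move R,goto C. Now: state=C, head=3, tape[-4..4]=010100100 (head:        ^)
Step 2: in state C at pos 3, read 0 -> (C,0)->write 1,move L,goto A. Now: state=A, head=2, tape[-4..4]=010100110 (head:       ^)
Step 3: in state A at pos 2, read 1 -> (A,1)->write 0,move L,goto B. Now: state=B, head=1, tape[-4..4]=010100010 (head:      ^)
Step 4: in state B at pos 1, read 0 -> (B,0)->write 0,move L,goto C. Now: state=C, head=0, tape[-4..4]=010100010 (head:     ^)
Step 5: in state C at pos 0, read 0 -> (C,0)->write 1,move L,goto A. Now: state=A, head=-1, tape[-4..4]=010110010 (head:    ^)
Step 6: in state A at pos -1, read 1 -> (A,1)->write 0,move L,goto B. Now: state=B, head=-2, tape[-4..4]=010010010 (head:   ^)
Step 7: in state B at pos -2, read 0 -> (B,0)->write 0,move L,goto C. Now: state=C, head=-3, tape[-4..4]=010010010 (head:  ^)
Step 8: in state C at pos -3, read 1 -> (C,1)->write 1,move R,goto C. Now: state=C, head=-2, tape[-4..4]=010010010 (head:   ^)
Step 9: in state C at pos -2, read 0 -> (C,0)->write 1,move L,goto A. Now: state=A, head=-3, tape[-4..4]=011010010 (head:  ^)
Step 10: in state A at pos -3, read 1 -> (A,1)->write 0,move L,goto B. Now: state=B, head=-4, tape[-5..4]=0001010010 (head:  ^)
Step 11: in state B at pos -4, read 0 -> (B,0)->write 0,move L,goto C. Now: state=C, head=-5, tape[-6..4]=00001010010 (head:  ^)
After 11 step(s): state = C (not H) -> not halted within 11 -> no

Answer: no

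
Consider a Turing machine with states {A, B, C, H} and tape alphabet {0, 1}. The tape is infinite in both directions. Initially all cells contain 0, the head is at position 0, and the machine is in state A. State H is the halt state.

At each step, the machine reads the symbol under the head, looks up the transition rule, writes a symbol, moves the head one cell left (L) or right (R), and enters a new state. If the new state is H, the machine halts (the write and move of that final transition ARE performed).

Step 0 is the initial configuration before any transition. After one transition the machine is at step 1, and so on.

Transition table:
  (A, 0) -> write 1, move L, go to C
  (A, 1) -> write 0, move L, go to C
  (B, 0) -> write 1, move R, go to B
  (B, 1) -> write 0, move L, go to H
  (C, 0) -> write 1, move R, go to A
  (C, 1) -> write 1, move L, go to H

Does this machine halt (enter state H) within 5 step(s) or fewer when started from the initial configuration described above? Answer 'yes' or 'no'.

Step 1: in state A at pos 0, read 0 -> (A,0)->write 1,move L,goto C. Now: state=C, head=-1, tape[-2..1]=0010 (head:  ^)
Step 2: in state C at pos -1, read 0 -> (C,0)->write 1,move R,goto A. Now: state=A, head=0, tape[-2..1]=0110 (head:   ^)
Step 3: in state A at pos 0, read 1 -> (A,1)->write 0,move L,goto C. Now: state=C, head=-1, tape[-2..1]=0100 (head:  ^)
Step 4: in state C at pos -1, read 1 -> (C,1)->write 1,move L,goto H. Now: state=H, head=-2, tape[-3..1]=00100 (head:  ^)
State H reached at step 4; 4 <= 5 -> yes

Answer: yes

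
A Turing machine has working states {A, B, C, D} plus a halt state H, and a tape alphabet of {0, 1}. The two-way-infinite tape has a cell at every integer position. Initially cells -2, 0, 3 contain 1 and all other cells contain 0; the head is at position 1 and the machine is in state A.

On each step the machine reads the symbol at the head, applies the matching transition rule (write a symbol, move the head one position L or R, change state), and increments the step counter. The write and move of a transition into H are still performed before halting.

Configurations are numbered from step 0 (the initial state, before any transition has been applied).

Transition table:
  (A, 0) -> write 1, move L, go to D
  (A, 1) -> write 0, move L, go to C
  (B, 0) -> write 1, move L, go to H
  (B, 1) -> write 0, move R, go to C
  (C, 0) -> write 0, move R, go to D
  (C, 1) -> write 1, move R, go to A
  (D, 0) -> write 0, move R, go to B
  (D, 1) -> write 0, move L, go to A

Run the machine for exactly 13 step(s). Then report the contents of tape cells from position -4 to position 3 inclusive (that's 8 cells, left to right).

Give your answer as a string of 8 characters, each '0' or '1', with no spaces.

Step 1: in state A at pos 1, read 0 -> (A,0)->write 1,move L,goto D. Now: state=D, head=0, tape[-3..4]=01011010 (head:    ^)
Step 2: in state D at pos 0, read 1 -> (D,1)->write 0,move L,goto A. Now: state=A, head=-1, tape[-3..4]=01001010 (head:   ^)
Step 3: in state A at pos -1, read 0 -> (A,0)->write 1,move L,goto D. Now: state=D, head=-2, tape[-3..4]=01101010 (head:  ^)
Step 4: in state D at pos -2, read 1 -> (D,1)->write 0,move L,goto A. Now: state=A, head=-3, tape[-4..4]=000101010 (head:  ^)
Step 5: in state A at pos -3, read 0 -> (A,0)->write 1,move L,goto D. Now: state=D, head=-4, tape[-5..4]=0010101010 (head:  ^)
Step 6: in state D at pos -4, read 0 -> (D,0)->write 0,move R,goto B. Now: state=B, head=-3, tape[-5..4]=0010101010 (head:   ^)
Step 7: in state B at pos -3, read 1 -> (B,1)->write 0,move R,goto C. Now: state=C, head=-2, tape[-5..4]=0000101010 (head:    ^)
Step 8: in state C at pos -2, read 0 -> (C,0)->write 0,move R,goto D. Now: state=D, head=-1, tape[-5..4]=0000101010 (head:     ^)
Step 9: in state D at pos -1, read 1 -> (D,1)->write 0,move L,goto A. Now: state=A, head=-2, tape[-5..4]=0000001010 (head:    ^)
Step 10: in state A at pos -2, read 0 -> (A,0)->write 1,move L,goto D. Now: state=D, head=-3, tape[-5..4]=0001001010 (head:   ^)
Step 11: in state D at pos -3, read 0 -> (D,0)->write 0,move R,goto B. Now: state=B, head=-2, tape[-5..4]=0001001010 (head:    ^)
Step 12: in state B at pos -2, read 1 -> (B,1)->write 0,move R,goto C. Now: state=C, head=-1, tape[-5..4]=0000001010 (head:     ^)
Step 13: in state C at pos -1, read 0 -> (C,0)->write 0,move R,goto D. Now: state=D, head=0, tape[-5..4]=0000001010 (head:      ^)

Answer: 00000101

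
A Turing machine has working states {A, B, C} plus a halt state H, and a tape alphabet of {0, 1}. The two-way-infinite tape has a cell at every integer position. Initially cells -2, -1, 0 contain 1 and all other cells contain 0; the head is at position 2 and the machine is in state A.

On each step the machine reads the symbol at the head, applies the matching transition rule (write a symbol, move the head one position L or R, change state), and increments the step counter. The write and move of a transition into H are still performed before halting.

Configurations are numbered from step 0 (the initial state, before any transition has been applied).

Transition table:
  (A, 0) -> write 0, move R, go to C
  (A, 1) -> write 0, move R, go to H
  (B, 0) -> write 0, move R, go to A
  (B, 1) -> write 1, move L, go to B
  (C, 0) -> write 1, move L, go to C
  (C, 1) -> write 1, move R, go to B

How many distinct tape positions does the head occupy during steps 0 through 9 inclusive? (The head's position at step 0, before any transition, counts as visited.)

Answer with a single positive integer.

Step 1: in state A at pos 2, read 0 -> (A,0)->write 0,move R,goto C. Now: state=C, head=3, tape[-3..4]=01110000 (head:       ^)
Step 2: in state C at pos 3, read 0 -> (C,0)->write 1,move L,goto C. Now: state=C, head=2, tape[-3..4]=01110010 (head:      ^)
Step 3: in state C at pos 2, read 0 -> (C,0)->write 1,move L,goto C. Now: state=C, head=1, tape[-3..4]=01110110 (head:     ^)
Step 4: in state C at pos 1, read 0 -> (C,0)->write 1,move L,goto C. Now: state=C, head=0, tape[-3..4]=01111110 (head:    ^)
Step 5: in state C at pos 0, read 1 -> (C,1)->write 1,move R,goto B. Now: state=B, head=1, tape[-3..4]=01111110 (head:     ^)
Step 6: in state B at pos 1, read 1 -> (B,1)->write 1,move L,goto B. Now: state=B, head=0, tape[-3..4]=01111110 (head:    ^)
Step 7: in state B at pos 0, read 1 -> (B,1)->write 1,move L,goto B. Now: state=B, head=-1, tape[-3..4]=01111110 (head:   ^)
Step 8: in state B at pos -1, read 1 -> (B,1)->write 1,move L,goto B. Now: state=B, head=-2, tape[-3..4]=01111110 (head:  ^)
Step 9: in state B at pos -2, read 1 -> (B,1)->write 1,move L,goto B. Now: state=B, head=-3, tape[-4..4]=001111110 (head:  ^)
Head positions at steps 0..9: starting at 2, distinct positions visited = {-3, -2, -1, 0, 1, 2, 3} -> 7 position(s)

Answer: 7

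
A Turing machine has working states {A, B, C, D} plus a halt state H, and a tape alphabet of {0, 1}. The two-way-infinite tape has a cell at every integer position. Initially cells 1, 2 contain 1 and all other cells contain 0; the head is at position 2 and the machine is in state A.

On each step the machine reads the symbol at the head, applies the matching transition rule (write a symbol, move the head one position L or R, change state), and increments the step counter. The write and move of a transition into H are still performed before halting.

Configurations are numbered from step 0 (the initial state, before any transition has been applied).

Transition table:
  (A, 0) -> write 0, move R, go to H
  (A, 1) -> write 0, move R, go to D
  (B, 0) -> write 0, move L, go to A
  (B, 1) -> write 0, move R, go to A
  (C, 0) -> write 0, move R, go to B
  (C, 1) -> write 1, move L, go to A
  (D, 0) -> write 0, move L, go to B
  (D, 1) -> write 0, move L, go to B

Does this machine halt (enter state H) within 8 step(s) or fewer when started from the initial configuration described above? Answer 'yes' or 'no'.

Step 1: in state A at pos 2, read 1 -> (A,1)->write 0,move R,goto D. Now: state=D, head=3, tape[0..4]=01000 (head:    ^)
Step 2: in state D at pos 3, read 0 -> (D,0)->write 0,move L,goto B. Now: state=B, head=2, tape[0..4]=01000 (head:   ^)
Step 3: in state B at pos 2, read 0 -> (B,0)->write 0,move L,goto A. Now: state=A, head=1, tape[0..4]=01000 (head:  ^)
Step 4: in state A at pos 1, read 1 -> (A,1)->write 0,move R,goto D. Now: state=D, head=2, tape[0..4]=00000 (head:   ^)
Step 5: in state D at pos 2, read 0 -> (D,0)->write 0,move L,goto B. Now: state=B, head=1, tape[0..4]=00000 (head:  ^)
Step 6: in state B at pos 1, read 0 -> (B,0)->write 0,move L,goto A. Now: state=A, head=0, tape[-1..4]=000000 (head:  ^)
Step 7: in state A at pos 0, read 0 -> (A,0)->write 0,move R,goto H. Now: state=H, head=1, tape[-1..4]=000000 (head:   ^)
State H reached at step 7; 7 <= 8 -> yes

Answer: yes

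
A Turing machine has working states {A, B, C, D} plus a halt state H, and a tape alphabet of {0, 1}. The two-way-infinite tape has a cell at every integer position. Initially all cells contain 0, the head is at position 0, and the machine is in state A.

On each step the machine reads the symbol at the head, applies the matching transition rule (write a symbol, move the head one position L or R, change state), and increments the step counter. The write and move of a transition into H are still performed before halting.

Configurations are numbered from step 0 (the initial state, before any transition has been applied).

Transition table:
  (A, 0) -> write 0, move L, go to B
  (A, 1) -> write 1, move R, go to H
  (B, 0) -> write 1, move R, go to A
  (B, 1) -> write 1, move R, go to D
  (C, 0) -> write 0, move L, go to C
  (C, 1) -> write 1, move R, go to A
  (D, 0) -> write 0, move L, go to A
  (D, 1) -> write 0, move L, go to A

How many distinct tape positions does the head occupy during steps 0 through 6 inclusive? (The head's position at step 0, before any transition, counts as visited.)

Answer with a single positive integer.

Answer: 2

Derivation:
Step 1: in state A at pos 0, read 0 -> (A,0)->write 0,move L,goto B. Now: state=B, head=-1, tape[-2..1]=0000 (head:  ^)
Step 2: in state B at pos -1, read 0 -> (B,0)->write 1,move R,goto A. Now: state=A, head=0, tape[-2..1]=0100 (head:   ^)
Step 3: in state A at pos 0, read 0 -> (A,0)->write 0,move L,goto B. Now: state=B, head=-1, tape[-2..1]=0100 (head:  ^)
Step 4: in state B at pos -1, read 1 -> (B,1)->write 1,move R,goto D. Now: state=D, head=0, tape[-2..1]=0100 (head:   ^)
Step 5: in state D at pos 0, read 0 -> (D,0)->write 0,move L,goto A. Now: state=A, head=-1, tape[-2..1]=0100 (head:  ^)
Step 6: in state A at pos -1, read 1 -> (A,1)->write 1,move R,goto H. Now: state=H, head=0, tape[-2..1]=0100 (head:   ^)
Head positions at steps 0..6: starting at 0, distinct positions visited = {-1, 0} -> 2 position(s)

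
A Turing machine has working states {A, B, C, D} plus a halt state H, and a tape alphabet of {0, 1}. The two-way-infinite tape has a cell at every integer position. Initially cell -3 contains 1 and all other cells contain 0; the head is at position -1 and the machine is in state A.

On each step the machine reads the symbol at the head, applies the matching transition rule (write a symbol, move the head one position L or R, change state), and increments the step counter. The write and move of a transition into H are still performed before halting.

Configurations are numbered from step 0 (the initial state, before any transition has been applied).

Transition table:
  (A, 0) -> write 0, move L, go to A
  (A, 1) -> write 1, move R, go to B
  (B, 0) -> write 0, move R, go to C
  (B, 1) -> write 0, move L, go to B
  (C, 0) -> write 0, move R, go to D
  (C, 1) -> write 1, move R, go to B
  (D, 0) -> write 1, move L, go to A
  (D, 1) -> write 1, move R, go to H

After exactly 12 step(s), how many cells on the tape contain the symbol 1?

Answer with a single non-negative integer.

Step 1: in state A at pos -1, read 0 -> (A,0)->write 0,move L,goto A. Now: state=A, head=-2, tape[-4..0]=01000 (head:   ^)
Step 2: in state A at pos -2, read 0 -> (A,0)->write 0,move L,goto A. Now: state=A, head=-3, tape[-4..0]=01000 (head:  ^)
Step 3: in state A at pos -3, read 1 -> (A,1)->write 1,move R,goto B. Now: state=B, head=-2, tape[-4..0]=01000 (head:   ^)
Step 4: in state B at pos -2, read 0 -> (B,0)->write 0,move R,goto C. Now: state=C, head=-1, tape[-4..0]=01000 (head:    ^)
Step 5: in state C at pos -1, read 0 -> (C,0)->write 0,move R,goto D. Now: state=D, head=0, tape[-4..1]=010000 (head:     ^)
Step 6: in state D at pos 0, read 0 -> (D,0)->write 1,move L,goto A. Now: state=A, head=-1, tape[-4..1]=010010 (head:    ^)
Step 7: in state A at pos -1, read 0 -> (A,0)->write 0,move L,goto A. Now: state=A, head=-2, tape[-4..1]=010010 (head:   ^)
Step 8: in state A at pos -2, read 0 -> (A,0)->write 0,move L,goto A. Now: state=A, head=-3, tape[-4..1]=010010 (head:  ^)
Step 9: in state A at pos -3, read 1 -> (A,1)->write 1,move R,goto B. Now: state=B, head=-2, tape[-4..1]=010010 (head:   ^)
Step 10: in state B at pos -2, read 0 -> (B,0)->write 0,move R,goto C. Now: state=C, head=-1, tape[-4..1]=010010 (head:    ^)
Step 11: in state C at pos -1, read 0 -> (C,0)->write 0,move R,goto D. Now: state=D, head=0, tape[-4..1]=010010 (head:     ^)
Step 12: in state D at pos 0, read 1 -> (D,1)->write 1,move R,goto H. Now: state=H, head=1, tape[-4..2]=0100100 (head:      ^)
Cells containing 1 after step 12: {-3, 0} -> 2 cell(s)

Answer: 2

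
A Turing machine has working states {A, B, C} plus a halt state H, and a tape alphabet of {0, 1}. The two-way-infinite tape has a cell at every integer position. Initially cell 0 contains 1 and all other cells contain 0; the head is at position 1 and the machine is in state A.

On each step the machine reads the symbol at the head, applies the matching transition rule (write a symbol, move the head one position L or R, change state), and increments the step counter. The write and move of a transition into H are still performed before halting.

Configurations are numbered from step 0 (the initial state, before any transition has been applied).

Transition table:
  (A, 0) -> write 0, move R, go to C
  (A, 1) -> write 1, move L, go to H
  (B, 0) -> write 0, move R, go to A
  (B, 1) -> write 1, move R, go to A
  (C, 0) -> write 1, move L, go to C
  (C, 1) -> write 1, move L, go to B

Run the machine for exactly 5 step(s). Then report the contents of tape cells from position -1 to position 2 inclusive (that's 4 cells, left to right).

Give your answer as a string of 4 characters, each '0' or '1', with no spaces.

Step 1: in state A at pos 1, read 0 -> (A,0)->write 0,move R,goto C. Now: state=C, head=2, tape[-1..3]=01000 (head:    ^)
Step 2: in state C at pos 2, read 0 -> (C,0)->write 1,move L,goto C. Now: state=C, head=1, tape[-1..3]=01010 (head:   ^)
Step 3: in state C at pos 1, read 0 -> (C,0)->write 1,move L,goto C. Now: state=C, head=0, tape[-1..3]=01110 (head:  ^)
Step 4: in state C at pos 0, read 1 -> (C,1)->write 1,move L,goto B. Now: state=B, head=-1, tape[-2..3]=001110 (head:  ^)
Step 5: in state B at pos -1, read 0 -> (B,0)->write 0,move R,goto A. Now: state=A, head=0, tape[-2..3]=001110 (head:   ^)

Answer: 0111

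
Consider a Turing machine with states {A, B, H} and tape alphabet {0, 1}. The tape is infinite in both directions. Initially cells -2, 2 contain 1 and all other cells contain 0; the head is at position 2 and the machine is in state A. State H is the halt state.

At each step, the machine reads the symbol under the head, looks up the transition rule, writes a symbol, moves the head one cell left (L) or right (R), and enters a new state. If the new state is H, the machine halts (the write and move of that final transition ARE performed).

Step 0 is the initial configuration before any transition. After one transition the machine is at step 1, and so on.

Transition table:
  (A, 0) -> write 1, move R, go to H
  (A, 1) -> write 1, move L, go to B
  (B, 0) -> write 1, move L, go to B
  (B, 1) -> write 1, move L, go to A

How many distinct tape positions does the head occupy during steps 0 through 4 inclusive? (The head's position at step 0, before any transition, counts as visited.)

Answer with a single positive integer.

Answer: 5

Derivation:
Step 1: in state A at pos 2, read 1 -> (A,1)->write 1,move L,goto B. Now: state=B, head=1, tape[-3..3]=0100010 (head:     ^)
Step 2: in state B at pos 1, read 0 -> (B,0)->write 1,move L,goto B. Now: state=B, head=0, tape[-3..3]=0100110 (head:    ^)
Step 3: in state B at pos 0, read 0 -> (B,0)->write 1,move L,goto B. Now: state=B, head=-1, tape[-3..3]=0101110 (head:   ^)
Step 4: in state B at pos -1, read 0 -> (B,0)->write 1,move L,goto B. Now: state=B, head=-2, tape[-3..3]=0111110 (head:  ^)
Head positions at steps 0..4: starting at 2, distinct positions visited = {-2, -1, 0, 1, 2} -> 5 position(s)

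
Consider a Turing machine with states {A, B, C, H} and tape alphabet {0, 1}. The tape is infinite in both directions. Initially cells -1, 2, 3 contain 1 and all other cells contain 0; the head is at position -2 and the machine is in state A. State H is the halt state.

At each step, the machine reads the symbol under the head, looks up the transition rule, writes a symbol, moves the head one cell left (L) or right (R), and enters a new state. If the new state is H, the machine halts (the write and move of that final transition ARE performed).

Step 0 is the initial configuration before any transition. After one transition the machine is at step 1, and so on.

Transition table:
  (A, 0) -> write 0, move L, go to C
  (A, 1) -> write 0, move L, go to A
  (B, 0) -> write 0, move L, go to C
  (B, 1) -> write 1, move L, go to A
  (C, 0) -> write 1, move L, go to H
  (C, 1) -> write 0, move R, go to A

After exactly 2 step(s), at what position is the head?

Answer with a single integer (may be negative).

Answer: -4

Derivation:
Step 1: in state A at pos -2, read 0 -> (A,0)->write 0,move L,goto C. Now: state=C, head=-3, tape[-4..4]=000100110 (head:  ^)
Step 2: in state C at pos -3, read 0 -> (C,0)->write 1,move L,goto H. Now: state=H, head=-4, tape[-5..4]=0010100110 (head:  ^)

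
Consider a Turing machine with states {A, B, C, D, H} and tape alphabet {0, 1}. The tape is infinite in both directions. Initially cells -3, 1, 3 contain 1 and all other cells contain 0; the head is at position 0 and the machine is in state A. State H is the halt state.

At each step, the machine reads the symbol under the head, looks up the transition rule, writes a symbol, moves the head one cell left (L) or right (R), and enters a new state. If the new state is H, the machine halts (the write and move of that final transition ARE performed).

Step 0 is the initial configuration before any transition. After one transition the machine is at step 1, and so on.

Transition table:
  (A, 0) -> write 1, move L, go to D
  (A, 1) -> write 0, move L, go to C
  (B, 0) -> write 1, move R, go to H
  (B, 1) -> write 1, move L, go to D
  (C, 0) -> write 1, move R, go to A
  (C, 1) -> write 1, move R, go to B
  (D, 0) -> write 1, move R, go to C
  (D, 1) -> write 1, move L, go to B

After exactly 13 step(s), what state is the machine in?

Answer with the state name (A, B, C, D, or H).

Answer: H

Derivation:
Step 1: in state A at pos 0, read 0 -> (A,0)->write 1,move L,goto D. Now: state=D, head=-1, tape[-4..4]=010011010 (head:    ^)
Step 2: in state D at pos -1, read 0 -> (D,0)->write 1,move R,goto C. Now: state=C, head=0, tape[-4..4]=010111010 (head:     ^)
Step 3: in state C at pos 0, read 1 -> (C,1)->write 1,move R,goto B. Now: state=B, head=1, tape[-4..4]=010111010 (head:      ^)
Step 4: in state B at pos 1, read 1 -> (B,1)->write 1,move L,goto D. Now: state=D, head=0, tape[-4..4]=010111010 (head:     ^)
Step 5: in state D at pos 0, read 1 -> (D,1)->write 1,move L,goto B. Now: state=B, head=-1, tape[-4..4]=010111010 (head:    ^)
Step 6: in state B at pos -1, read 1 -> (B,1)->write 1,move L,goto D. Now: state=D, head=-2, tape[-4..4]=010111010 (head:   ^)
Step 7: in state D at pos -2, read 0 -> (D,0)->write 1,move R,goto C. Now: state=C, head=-1, tape[-4..4]=011111010 (head:    ^)
Step 8: in state C at pos -1, read 1 -> (C,1)->write 1,move R,goto B. Now: state=B, head=0, tape[-4..4]=011111010 (head:     ^)
Step 9: in state B at pos 0, read 1 -> (B,1)->write 1,move L,goto D. Now: state=D, head=-1, tape[-4..4]=011111010 (head:    ^)
Step 10: in state D at pos -1, read 1 -> (D,1)->write 1,move L,goto B. Now: state=B, head=-2, tape[-4..4]=011111010 (head:   ^)
Step 11: in state B at pos -2, read 1 -> (B,1)->write 1,move L,goto D. Now: state=D, head=-3, tape[-4..4]=011111010 (head:  ^)
Step 12: in state D at pos -3, read 1 -> (D,1)->write 1,move L,goto B. Now: state=B, head=-4, tape[-5..4]=0011111010 (head:  ^)
Step 13: in state B at pos -4, read 0 -> (B,0)->write 1,move R,goto H. Now: state=H, head=-3, tape[-5..4]=0111111010 (head:   ^)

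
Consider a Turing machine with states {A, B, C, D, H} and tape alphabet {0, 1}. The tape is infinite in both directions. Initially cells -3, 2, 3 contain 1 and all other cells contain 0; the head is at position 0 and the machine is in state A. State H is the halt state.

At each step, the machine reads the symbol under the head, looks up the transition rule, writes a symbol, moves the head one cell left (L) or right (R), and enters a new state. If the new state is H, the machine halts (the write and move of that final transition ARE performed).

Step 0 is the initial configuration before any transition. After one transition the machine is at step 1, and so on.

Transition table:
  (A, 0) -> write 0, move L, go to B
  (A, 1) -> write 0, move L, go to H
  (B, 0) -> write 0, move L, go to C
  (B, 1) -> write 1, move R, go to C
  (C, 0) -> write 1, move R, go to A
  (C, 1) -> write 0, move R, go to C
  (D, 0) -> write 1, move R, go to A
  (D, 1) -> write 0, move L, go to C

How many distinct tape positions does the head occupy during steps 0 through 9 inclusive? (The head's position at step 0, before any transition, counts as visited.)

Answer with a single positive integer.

Answer: 4

Derivation:
Step 1: in state A at pos 0, read 0 -> (A,0)->write 0,move L,goto B. Now: state=B, head=-1, tape[-4..4]=010000110 (head:    ^)
Step 2: in state B at pos -1, read 0 -> (B,0)->write 0,move L,goto C. Now: state=C, head=-2, tape[-4..4]=010000110 (head:   ^)
Step 3: in state C at pos -2, read 0 -> (C,0)->write 1,move R,goto A. Now: state=A, head=-1, tape[-4..4]=011000110 (head:    ^)
Step 4: in state A at pos -1, read 0 -> (A,0)->write 0,move L,goto B. Now: state=B, head=-2, tape[-4..4]=011000110 (head:   ^)
Step 5: in state B at pos -2, read 1 -> (B,1)->write 1,move R,goto C. Now: state=C, head=-1, tape[-4..4]=011000110 (head:    ^)
Step 6: in state C at pos -1, read 0 -> (C,0)->write 1,move R,goto A. Now: state=A, head=0, tape[-4..4]=011100110 (head:     ^)
Step 7: in state A at pos 0, read 0 -> (A,0)->write 0,move L,goto B. Now: state=B, head=-1, tape[-4..4]=011100110 (head:    ^)
Step 8: in state B at pos -1, read 1 -> (B,1)->write 1,move R,goto C. Now: state=C, head=0, tape[-4..4]=011100110 (head:     ^)
Step 9: in state C at pos 0, read 0 -> (C,0)->write 1,move R,goto A. Now: state=A, head=1, tape[-4..4]=011110110 (head:      ^)
Head positions at steps 0..9: starting at 0, distinct positions visited = {-2, -1, 0, 1} -> 4 position(s)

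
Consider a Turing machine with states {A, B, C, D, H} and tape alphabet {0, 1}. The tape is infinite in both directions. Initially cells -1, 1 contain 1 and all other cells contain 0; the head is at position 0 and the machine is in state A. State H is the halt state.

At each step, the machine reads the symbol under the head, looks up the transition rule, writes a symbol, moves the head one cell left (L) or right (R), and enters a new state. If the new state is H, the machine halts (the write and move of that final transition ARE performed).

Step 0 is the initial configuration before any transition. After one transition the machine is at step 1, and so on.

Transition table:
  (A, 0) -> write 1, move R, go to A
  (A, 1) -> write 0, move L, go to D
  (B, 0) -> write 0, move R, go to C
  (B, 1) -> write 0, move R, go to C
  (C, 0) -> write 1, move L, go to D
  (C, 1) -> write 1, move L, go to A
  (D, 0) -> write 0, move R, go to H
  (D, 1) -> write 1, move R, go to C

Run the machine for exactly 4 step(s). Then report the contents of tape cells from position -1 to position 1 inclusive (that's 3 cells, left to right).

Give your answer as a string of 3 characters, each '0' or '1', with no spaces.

Answer: 111

Derivation:
Step 1: in state A at pos 0, read 0 -> (A,0)->write 1,move R,goto A. Now: state=A, head=1, tape[-2..2]=01110 (head:    ^)
Step 2: in state A at pos 1, read 1 -> (A,1)->write 0,move L,goto D. Now: state=D, head=0, tape[-2..2]=01100 (head:   ^)
Step 3: in state D at pos 0, read 1 -> (D,1)->write 1,move R,goto C. Now: state=C, head=1, tape[-2..2]=01100 (head:    ^)
Step 4: in state C at pos 1, read 0 -> (C,0)->write 1,move L,goto D. Now: state=D, head=0, tape[-2..2]=01110 (head:   ^)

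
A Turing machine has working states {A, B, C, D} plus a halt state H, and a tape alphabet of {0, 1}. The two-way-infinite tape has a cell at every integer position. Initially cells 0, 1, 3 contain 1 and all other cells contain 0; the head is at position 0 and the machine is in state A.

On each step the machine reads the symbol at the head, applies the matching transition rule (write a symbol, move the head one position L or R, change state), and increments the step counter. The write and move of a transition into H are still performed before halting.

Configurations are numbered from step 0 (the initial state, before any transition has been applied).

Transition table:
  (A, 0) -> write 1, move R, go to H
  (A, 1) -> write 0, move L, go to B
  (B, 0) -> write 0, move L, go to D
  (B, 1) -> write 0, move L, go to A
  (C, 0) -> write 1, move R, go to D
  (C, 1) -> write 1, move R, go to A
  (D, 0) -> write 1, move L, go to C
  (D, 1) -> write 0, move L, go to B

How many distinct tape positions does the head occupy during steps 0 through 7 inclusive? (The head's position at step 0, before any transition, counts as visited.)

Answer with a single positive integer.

Answer: 5

Derivation:
Step 1: in state A at pos 0, read 1 -> (A,1)->write 0,move L,goto B. Now: state=B, head=-1, tape[-2..4]=0001010 (head:  ^)
Step 2: in state B at pos -1, read 0 -> (B,0)->write 0,move L,goto D. Now: state=D, head=-2, tape[-3..4]=00001010 (head:  ^)
Step 3: in state D at pos -2, read 0 -> (D,0)->write 1,move L,goto C. Now: state=C, head=-3, tape[-4..4]=001001010 (head:  ^)
Step 4: in state C at pos -3, read 0 -> (C,0)->write 1,move R,goto D. Now: state=D, head=-2, tape[-4..4]=011001010 (head:   ^)
Step 5: in state D at pos -2, read 1 -> (D,1)->write 0,move L,goto B. Now: state=B, head=-3, tape[-4..4]=010001010 (head:  ^)
Step 6: in state B at pos -3, read 1 -> (B,1)->write 0,move L,goto A. Now: state=A, head=-4, tape[-5..4]=0000001010 (head:  ^)
Step 7: in state A at pos -4, read 0 -> (A,0)->write 1,move R,goto H. Now: state=H, head=-3, tape[-5..4]=0100001010 (head:   ^)
Head positions at steps 0..7: starting at 0, distinct positions visited = {-4, -3, -2, -1, 0} -> 5 position(s)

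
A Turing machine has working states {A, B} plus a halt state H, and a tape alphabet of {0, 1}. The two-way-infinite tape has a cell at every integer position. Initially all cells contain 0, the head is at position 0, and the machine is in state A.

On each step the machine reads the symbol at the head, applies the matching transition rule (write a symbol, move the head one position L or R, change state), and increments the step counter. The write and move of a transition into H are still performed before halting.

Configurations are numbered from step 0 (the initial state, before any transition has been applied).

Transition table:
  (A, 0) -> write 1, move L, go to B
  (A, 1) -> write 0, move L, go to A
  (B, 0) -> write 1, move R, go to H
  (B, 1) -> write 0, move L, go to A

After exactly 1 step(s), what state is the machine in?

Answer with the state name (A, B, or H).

Answer: B

Derivation:
Step 1: in state A at pos 0, read 0 -> (A,0)->write 1,move L,goto B. Now: state=B, head=-1, tape[-2..1]=0010 (head:  ^)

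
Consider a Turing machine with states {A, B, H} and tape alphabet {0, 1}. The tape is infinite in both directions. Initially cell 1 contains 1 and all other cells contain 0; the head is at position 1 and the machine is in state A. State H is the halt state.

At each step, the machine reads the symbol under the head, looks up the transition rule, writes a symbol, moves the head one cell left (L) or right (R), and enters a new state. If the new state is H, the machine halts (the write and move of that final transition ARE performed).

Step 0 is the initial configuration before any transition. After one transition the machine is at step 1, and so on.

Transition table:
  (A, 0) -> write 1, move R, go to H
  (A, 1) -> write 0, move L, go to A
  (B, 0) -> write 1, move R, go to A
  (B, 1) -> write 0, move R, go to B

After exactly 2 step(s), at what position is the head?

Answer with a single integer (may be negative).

Step 1: in state A at pos 1, read 1 -> (A,1)->write 0,move L,goto A. Now: state=A, head=0, tape[-1..2]=0000 (head:  ^)
Step 2: in state A at pos 0, read 0 -> (A,0)->write 1,move R,goto H. Now: state=H, head=1, tape[-1..2]=0100 (head:   ^)

Answer: 1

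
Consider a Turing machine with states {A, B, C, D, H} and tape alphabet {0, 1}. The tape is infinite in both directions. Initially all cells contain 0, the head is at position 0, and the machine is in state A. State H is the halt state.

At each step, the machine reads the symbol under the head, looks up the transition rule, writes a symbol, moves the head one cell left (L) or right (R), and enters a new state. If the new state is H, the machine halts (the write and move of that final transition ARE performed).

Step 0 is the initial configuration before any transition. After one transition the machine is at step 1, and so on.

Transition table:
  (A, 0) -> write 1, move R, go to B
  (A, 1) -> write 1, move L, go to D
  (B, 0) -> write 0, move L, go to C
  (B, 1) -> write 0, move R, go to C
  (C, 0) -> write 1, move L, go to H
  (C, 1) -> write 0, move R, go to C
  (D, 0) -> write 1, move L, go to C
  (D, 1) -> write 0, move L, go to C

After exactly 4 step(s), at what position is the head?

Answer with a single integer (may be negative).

Answer: 0

Derivation:
Step 1: in state A at pos 0, read 0 -> (A,0)->write 1,move R,goto B. Now: state=B, head=1, tape[-1..2]=0100 (head:   ^)
Step 2: in state B at pos 1, read 0 -> (B,0)->write 0,move L,goto C. Now: state=C, head=0, tape[-1..2]=0100 (head:  ^)
Step 3: in state C at pos 0, read 1 -> (C,1)->write 0,move R,goto C. Now: state=C, head=1, tape[-1..2]=0000 (head:   ^)
Step 4: in state C at pos 1, read 0 -> (C,0)->write 1,move L,goto H. Now: state=H, head=0, tape[-1..2]=0010 (head:  ^)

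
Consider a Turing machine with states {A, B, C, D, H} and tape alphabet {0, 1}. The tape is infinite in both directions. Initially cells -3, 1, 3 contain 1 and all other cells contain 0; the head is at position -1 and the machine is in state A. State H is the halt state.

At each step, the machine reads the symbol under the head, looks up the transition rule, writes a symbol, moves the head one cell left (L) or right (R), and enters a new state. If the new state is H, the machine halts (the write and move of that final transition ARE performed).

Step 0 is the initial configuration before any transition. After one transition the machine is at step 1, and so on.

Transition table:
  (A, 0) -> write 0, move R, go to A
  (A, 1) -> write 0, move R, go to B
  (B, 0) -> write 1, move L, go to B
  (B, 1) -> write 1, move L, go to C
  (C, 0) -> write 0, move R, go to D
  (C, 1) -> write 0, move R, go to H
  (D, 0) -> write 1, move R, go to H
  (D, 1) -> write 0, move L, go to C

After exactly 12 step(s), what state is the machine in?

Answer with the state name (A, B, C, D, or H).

Answer: D

Derivation:
Step 1: in state A at pos -1, read 0 -> (A,0)->write 0,move R,goto A. Now: state=A, head=0, tape[-4..4]=010001010 (head:     ^)
Step 2: in state A at pos 0, read 0 -> (A,0)->write 0,move R,goto A. Now: state=A, head=1, tape[-4..4]=010001010 (head:      ^)
Step 3: in state A at pos 1, read 1 -> (A,1)->write 0,move R,goto B. Now: state=B, head=2, tape[-4..4]=010000010 (head:       ^)
Step 4: in state B at pos 2, read 0 -> (B,0)->write 1,move L,goto B. Now: state=B, head=1, tape[-4..4]=010000110 (head:      ^)
Step 5: in state B at pos 1, read 0 -> (B,0)->write 1,move L,goto B. Now: state=B, head=0, tape[-4..4]=010001110 (head:     ^)
Step 6: in state B at pos 0, read 0 -> (B,0)->write 1,move L,goto B. Now: state=B, head=-1, tape[-4..4]=010011110 (head:    ^)
Step 7: in state B at pos -1, read 0 -> (B,0)->write 1,move L,goto B. Now: state=B, head=-2, tape[-4..4]=010111110 (head:   ^)
Step 8: in state B at pos -2, read 0 -> (B,0)->write 1,move L,goto B. Now: state=B, head=-3, tape[-4..4]=011111110 (head:  ^)
Step 9: in state B at pos -3, read 1 -> (B,1)->write 1,move L,goto C. Now: state=C, head=-4, tape[-5..4]=0011111110 (head:  ^)
Step 10: in state C at pos -4, read 0 -> (C,0)->write 0,move R,goto D. Now: state=D, head=-3, tape[-5..4]=0011111110 (head:   ^)
Step 11: in state D at pos -3, read 1 -> (D,1)->write 0,move L,goto C. Now: state=C, head=-4, tape[-5..4]=0001111110 (head:  ^)
Step 12: in state C at pos -4, read 0 -> (C,0)->write 0,move R,goto D. Now: state=D, head=-3, tape[-5..4]=0001111110 (head:   ^)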